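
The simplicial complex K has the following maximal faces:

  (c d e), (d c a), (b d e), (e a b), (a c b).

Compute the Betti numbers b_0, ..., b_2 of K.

b_0 = 1, b_1 = 1, b_2 = 0.

Fix the vertex order a < b < c < d < e and write every simplex with vertices in increasing order. Then dim K = 2 and the simplices of K are:

  0-simplices (5): a, b, c, d, e
  1-simplices (10): ab, ac, ad, ae, bc, bd, be, cd, ce, de
  2-simplices (5): abc, abe, acd, bde, cde

so the chain groups are C_0 ≅ Z^5, C_1 ≅ Z^10, C_2 ≅ Z^5.

∂_1: C_1 → C_0 sends each edge [p,q] (with p < q) to q − p. For instance
  ∂be = e − b.
The resulting 5×10 matrix has rank 4, and its Smith normal form has invariant factors (1,1,1,1).

The boundary map ∂_2: C_2 → C_1 sends each 2-simplex [p,q,r] to [q,r] − [p,r] + [p,q]. For instance
  ∂abe = be − ae + ab,
  ∂cde = de − ce + cd.
This gives a 10×5 integer matrix of rank 5; reducing to Smith normal form yields diagonal entries (1,1,1,1,1).

Reading off H_k = ker ∂_k / im ∂_{k+1}:

  H_0: rank C_0 − rank ∂_1 = 5 − 4 = 1, and the invariant factors of ∂_1 are all 1, so H_0 = Z.
  H_1: rank ker ∂_1 − rank ∂_2 = (10 − 4) − 5 = 1, and the invariant factors of ∂_2 are all 1, so H_1 = Z.
  H_2: rank ker ∂_2 − rank ∂_3 = (5 − 5) − 0 = 0, and there is no ∂_3, so H_2 = 0.

Hence the Betti numbers are b_0 = 1, b_1 = 1, b_2 = 0.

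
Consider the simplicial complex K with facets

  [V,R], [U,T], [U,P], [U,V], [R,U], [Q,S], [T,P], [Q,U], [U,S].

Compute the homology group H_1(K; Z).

H_1 ≅ Z^3.

We work with the vertex ordering P < Q < R < S < T < U < V. The simplices of K, each written with vertices in increasing order, are:

  0-simplices (7): P, Q, R, S, T, U, V
  1-simplices (9): PT, PU, QS, QU, RU, RV, SU, TU, UV

giving chain groups C_0 ≅ Z^7, C_1 ≅ Z^9.

Boundary ∂_1: C_1 → C_0 sends each edge [p,q] (with p < q) to q − p. For instance
  ∂RV = V − R.
This gives a 7×9 integer matrix of rank 6; reducing to Smith normal form yields diagonal entries (1,1,1,1,1,1).

Now H_k = ker ∂_k / im ∂_{k+1}, so:

  H_1: rank ker ∂_1 − rank ∂_2 = (9 − 6) − 0 = 3, and there is no ∂_2, so H_1 ≅ Z^3.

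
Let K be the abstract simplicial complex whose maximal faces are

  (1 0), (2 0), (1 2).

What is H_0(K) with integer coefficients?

H_0 = Z.

K has 3 vertices, 3 edges.
rank ∂_0 = 0, rank ∂_1 = 2 ⇒ b_0 = 3 − 0 − 2 = 1; all invariant factors of ∂_1 are 1 so no torsion. So H_0 ≅ Z.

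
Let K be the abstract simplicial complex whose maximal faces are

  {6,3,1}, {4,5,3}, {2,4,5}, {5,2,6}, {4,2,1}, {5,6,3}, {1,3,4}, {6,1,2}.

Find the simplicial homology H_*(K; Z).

K has 6 vertices, 12 edges, 8 triangles.
rank ∂_0 = 0, rank ∂_1 = 5 ⇒ b_0 = 6 − 0 − 5 = 1; all invariant factors of ∂_1 are 1 so no torsion. So H_0 = Z.
rank ∂_1 = 5, rank ∂_2 = 7 ⇒ b_1 = 12 − 5 − 7 = 0; all invariant factors of ∂_2 are 1 so no torsion. So H_1 = 0.
rank ∂_2 = 7, rank ∂_3 = 0 ⇒ b_2 = 8 − 7 − 0 = 1. So H_2 = Z.

H_0 = Z,  H_1 = 0,  H_2 = Z.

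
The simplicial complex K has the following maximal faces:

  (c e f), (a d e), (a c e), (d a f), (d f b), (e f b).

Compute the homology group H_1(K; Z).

H_1 = Z.

K has 6 vertices, 12 edges, 6 triangles.
rank ∂_1 = 5, rank ∂_2 = 6 ⇒ b_1 = 12 − 5 − 6 = 1; all invariant factors of ∂_2 are 1 so no torsion. So H_1 ≅ Z.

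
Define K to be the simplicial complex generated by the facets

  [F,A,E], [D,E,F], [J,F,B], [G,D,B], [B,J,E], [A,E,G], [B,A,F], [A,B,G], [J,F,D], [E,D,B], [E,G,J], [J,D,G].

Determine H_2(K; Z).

H_2 = 0.

We work with the vertex ordering A < B < D < E < F < G < J. The simplices of K, each written with vertices in increasing order, are:

  0-simplices (7): A, B, D, E, F, G, J
  1-simplices (18): AB, AE, AF, AG, BD, BE, BF, BG, BJ, DE, DF, DG, DJ, EF, EG, EJ, FJ, GJ
  2-simplices (12): ABF, ABG, AEF, AEG, BDE, BDG, BEJ, BFJ, DEF, DFJ, DGJ, EGJ

giving chain groups C_0 ≅ Z^7, C_1 ≅ Z^18, C_2 ≅ Z^12.

Boundary ∂_1: C_1 → C_0 is given by ∂[p,q] = [q] − [p]. For instance
  ∂AB = B − A.
This gives a 7×18 integer matrix of rank 6; reducing to Smith normal form yields diagonal entries (1,1,1,1,1,1).

The boundary map ∂_2: C_2 → C_1 acts by ∂[p,q,r] = [q,r] − [p,r] + [p,q]. For instance
  ∂BFJ = FJ − BJ + BF,
  ∂DFJ = FJ − DJ + DF.
As a 18×12 matrix over Z this has rank 12, with invariant factors (1,1,1,1,1,1,1,1,1,1,1,2).

From H_k ≅ ker(∂_k) / im(∂_{k+1}) we obtain:

  H_2: rank ker ∂_2 − rank ∂_3 = (12 − 12) − 0 = 0, and there is no ∂_3, so H_2 = 0.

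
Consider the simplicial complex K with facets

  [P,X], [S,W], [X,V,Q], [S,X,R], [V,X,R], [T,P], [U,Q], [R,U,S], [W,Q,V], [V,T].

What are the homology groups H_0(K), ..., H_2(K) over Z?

K has 9 vertices, 16 edges, 5 triangles.
rank ∂_0 = 0, rank ∂_1 = 8 ⇒ b_0 = 9 − 0 − 8 = 1; all invariant factors of ∂_1 are 1 so no torsion. So H_0 ≅ Z.
rank ∂_1 = 8, rank ∂_2 = 5 ⇒ b_1 = 16 − 8 − 5 = 3; all invariant factors of ∂_2 are 1 so no torsion. So H_1 ≅ Z^3.
rank ∂_2 = 5, rank ∂_3 = 0 ⇒ b_2 = 5 − 5 − 0 = 0. So H_2 ≅ 0.

H_0 ≅ Z,  H_1 ≅ Z^3,  H_2 = 0.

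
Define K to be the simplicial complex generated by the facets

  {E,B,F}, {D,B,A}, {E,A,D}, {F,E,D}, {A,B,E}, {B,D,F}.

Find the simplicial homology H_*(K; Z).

H_0 ≅ Z,  H_1 = 0,  H_2 ≅ Z.

Take the total order A < B < D < E < F on the vertex set. Then K (dimension 2) consists of the simplices:

  0-simplices (5): A, B, D, E, F
  1-simplices (9): AB, AD, AE, BD, BE, BF, DE, DF, EF
  2-simplices (6): ABD, ABE, ADE, BDF, BEF, DEF

giving chain groups C_0 ≅ Z^5, C_1 ≅ Z^9, C_2 ≅ Z^6.

Boundary ∂_1: C_1 → C_0 is given by ∂[p,q] = [q] − [p].
The resulting 5×9 matrix has rank 4, and its Smith normal form has invariant factors (1,1,1,1).

The boundary map ∂_2: C_2 → C_1 sends each 2-simplex [p,q,r] to [q,r] − [p,r] + [p,q]. For instance
  ∂ABE = BE − AE + AB,
  ∂BEF = EF − BF + BE.
The 9×6 boundary matrix has rank 5 and Smith normal form diag(1,1,1,1,1).

From H_k ≅ ker(∂_k) / im(∂_{k+1}) we obtain:

  H_0: rank C_0 − rank ∂_1 = 5 − 4 = 1, and the invariant factors of ∂_1 are all 1, so H_0 ≅ Z.
  H_1: rank ker ∂_1 − rank ∂_2 = (9 − 4) − 5 = 0, and the invariant factors of ∂_2 are all 1, so H_1 ≅ 0.
  H_2: rank ker ∂_2 − rank ∂_3 = (6 − 5) − 0 = 1, and there is no ∂_3, so H_2 ≅ Z.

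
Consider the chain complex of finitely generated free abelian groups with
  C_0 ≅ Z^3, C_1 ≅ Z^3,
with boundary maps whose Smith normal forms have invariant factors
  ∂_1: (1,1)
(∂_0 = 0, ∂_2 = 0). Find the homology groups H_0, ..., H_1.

H_0 ≅ Z,  H_1 ≅ Z.

H_0: b_0 = 3 − 0 − 2 = 1; torsion from ∂_1 factors > 1: none. So H_0 ≅ Z.
H_1: b_1 = 3 − 2 − 0 = 1; torsion from ∂_2 factors > 1: none. So H_1 ≅ Z.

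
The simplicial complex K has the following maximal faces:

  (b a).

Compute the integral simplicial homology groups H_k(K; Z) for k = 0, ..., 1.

Take the total order a < b on the vertex set. Then K (dimension 1) consists of the simplices:

  0-simplices (2): a, b
  1-simplices (1): ab

Hence C_0 ≅ Z^2, C_1 ≅ Z^1.

∂_1: C_1 → C_0 is given by ∂[p,q] = [q] − [p]. For instance
  ∂ab = b − a.
The 2×1 boundary matrix has rank 1 and Smith normal form diag(1).

Now H_k = ker ∂_k / im ∂_{k+1}, so:

  H_0: rank C_0 − rank ∂_1 = 2 − 1 = 1, and the invariant factors of ∂_1 are all 1, so H_0 = Z.
  H_1: rank ker ∂_1 − rank ∂_2 = (1 − 1) − 0 = 0, and there is no ∂_2, so H_1 = 0.

(K is a triangulation of the 1-simplex.)

H_0 = Z,  H_1 = 0.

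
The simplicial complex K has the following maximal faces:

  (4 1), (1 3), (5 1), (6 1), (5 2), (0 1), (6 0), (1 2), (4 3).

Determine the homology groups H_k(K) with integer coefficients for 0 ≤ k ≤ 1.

H_0 = Z,  H_1 = Z^3.

We work with the vertex ordering 0 < 1 < 2 < 3 < 4 < 5 < 6. The simplices of K, each written with vertices in increasing order, are:

  0-simplices (7): [0], [1], [2], [3], [4], [5], [6]
  1-simplices (9): [0,1], [0,6], [1,2], [1,3], [1,4], [1,5], [1,6], [2,5], [3,4]

Hence C_0 ≅ Z^7, C_1 ≅ Z^9.

The boundary map ∂_1: C_1 → C_0 sends each edge [p,q] (with p < q) to q − p. For instance
  ∂[1,3] = [3] − [1].
As a 7×9 matrix over Z this has rank 6, with invariant factors (1,1,1,1,1,1).

Now H_k = ker ∂_k / im ∂_{k+1}, so:

  H_0: rank C_0 − rank ∂_1 = 7 − 6 = 1, and the invariant factors of ∂_1 are all 1, so H_0 = Z.
  H_1: rank ker ∂_1 − rank ∂_2 = (9 − 6) − 0 = 3, and there is no ∂_2, so H_1 = Z^3.

(K is a triangulation of a wedge of 3 circles.)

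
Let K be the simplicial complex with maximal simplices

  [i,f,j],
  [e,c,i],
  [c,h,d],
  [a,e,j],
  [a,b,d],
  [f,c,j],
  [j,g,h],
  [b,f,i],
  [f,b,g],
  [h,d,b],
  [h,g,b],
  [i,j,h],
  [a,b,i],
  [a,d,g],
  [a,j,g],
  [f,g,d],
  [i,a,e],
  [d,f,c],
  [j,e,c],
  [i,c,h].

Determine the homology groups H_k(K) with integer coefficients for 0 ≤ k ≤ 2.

Fix the vertex order a < b < c < d < e < f < g < h < i < j and write every simplex with vertices in increasing order. Then dim K = 2 and the simplices of K are:

  0-simplices (10): a, b, c, d, e, f, g, h, i, j
  1-simplices (30): ab, ad, ae, ag, ai, aj, bd, bf, bg, bh, bi, cd, ce, cf, ch, ci, cj, df, dg, dh, ei, ej, fg, fi, fj, gh, gj, hi, hj, ij
  2-simplices (20): abd, abi, adg, aei, aej, agj, bdh, bfg, bfi, bgh, cdf, cdh, cei, cej, cfj, chi, dfg, fij, ghj, hij

so the chain groups are C_0 ≅ Z^10, C_1 ≅ Z^30, C_2 ≅ Z^20.

The boundary map ∂_1: C_1 → C_0 sends each edge [p,q] (with p < q) to q − p.
This gives a 10×30 integer matrix of rank 9; reducing to Smith normal form yields diagonal entries (1,1,1,1,1,1,1,1,1).

Boundary ∂_2: C_2 → C_1 maps a triangle to the signed sum of its edges. For instance
  ∂fij = ij − fj + fi,
  ∂hij = ij − hj + hi.
As a 30×20 matrix over Z this has rank 20, with invariant factors (1,1,1,1,1,1,1,1,1,1,1,1,1,1,1,1,1,1,1,2).

Reading off H_k = ker ∂_k / im ∂_{k+1}:

  H_0: rank C_0 − rank ∂_1 = 10 − 9 = 1, and the invariant factors of ∂_1 are all 1, so H_0 ≅ Z.
  H_1: rank ker ∂_1 − rank ∂_2 = (30 − 9) − 20 = 1, and ∂_2 has invariant factor 2 > 1, so H_1 ≅ Z ⊕ Z_2.
  H_2: rank ker ∂_2 − rank ∂_3 = (20 − 20) − 0 = 0, and there is no ∂_3, so H_2 ≅ 0.

H_0 ≅ Z,  H_1 ≅ Z ⊕ Z_2,  H_2 = 0.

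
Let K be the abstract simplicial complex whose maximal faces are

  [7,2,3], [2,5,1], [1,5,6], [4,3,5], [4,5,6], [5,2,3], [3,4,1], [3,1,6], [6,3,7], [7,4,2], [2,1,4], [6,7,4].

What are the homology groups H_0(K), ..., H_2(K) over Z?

We work with the vertex ordering 1 < 2 < 3 < 4 < 5 < 6 < 7. The simplices of K, each written with vertices in increasing order, are:

  0-simplices (7): [1], [2], [3], [4], [5], [6], [7]
  1-simplices (18): [1,2], [1,3], [1,4], [1,5], [1,6], [2,3], [2,4], [2,5], [2,7], [3,4], [3,5], [3,6], [3,7], [4,5], [4,6], [4,7], [5,6], [6,7]
  2-simplices (12): [1,2,4], [1,2,5], [1,3,4], [1,3,6], [1,5,6], [2,3,5], [2,3,7], [2,4,7], [3,4,5], [3,6,7], [4,5,6], [4,6,7]

Hence C_0 ≅ Z^7, C_1 ≅ Z^18, C_2 ≅ Z^12.

∂_1: C_1 → C_0 is given by ∂[p,q] = [q] − [p]. For instance
  ∂[2,4] = [4] − [2].
As a 7×18 matrix over Z this has rank 6, with invariant factors (1,1,1,1,1,1).

∂_2: C_2 → C_1 sends each 2-simplex [p,q,r] to [q,r] − [p,r] + [p,q]. For instance
  ∂[4,5,6] = [5,6] − [4,6] + [4,5],
  ∂[1,2,4] = [2,4] − [1,4] + [1,2].
The resulting 18×12 matrix has rank 12, and its Smith normal form has invariant factors (1,1,1,1,1,1,1,1,1,1,1,2).

Reading off H_k = ker ∂_k / im ∂_{k+1}:

  H_0: rank C_0 − rank ∂_1 = 7 − 6 = 1, and the invariant factors of ∂_1 are all 1, so H_0 = Z.
  H_1: rank ker ∂_1 − rank ∂_2 = (18 − 6) − 12 = 0, and ∂_2 has invariant factor 2 > 1, so H_1 = Z/2.
  H_2: rank ker ∂_2 − rank ∂_3 = (12 − 12) − 0 = 0, and there is no ∂_3, so H_2 = 0.

(K is a triangulation of the real projective plane RP^2.)

H_0 = Z,  H_1 = Z/2,  H_2 = 0.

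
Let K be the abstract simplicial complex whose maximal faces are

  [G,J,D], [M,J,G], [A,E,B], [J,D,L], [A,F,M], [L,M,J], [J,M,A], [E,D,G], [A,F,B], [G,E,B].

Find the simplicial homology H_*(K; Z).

H_0 = Z,  H_1 = Z,  H_2 = 0.

We work with the vertex ordering A < B < D < E < F < G < J < L < M. The simplices of K, each written with vertices in increasing order, are:

  0-simplices (9): A, B, D, E, F, G, J, L, M
  1-simplices (19): AB, AE, AF, AJ, AM, BE, BF, BG, DE, DG, DJ, DL, EG, FM, GJ, GM, JL, JM, LM
  2-simplices (10): ABE, ABF, AFM, AJM, BEG, DEG, DGJ, DJL, GJM, JLM

Hence C_0 ≅ Z^9, C_1 ≅ Z^19, C_2 ≅ Z^10.

Boundary ∂_1: C_1 → C_0 maps an edge to its endpoints' difference, ∂[p,q] = q − p. For instance
  ∂AF = F − A.
This gives a 9×19 integer matrix of rank 8; reducing to Smith normal form yields diagonal entries (1,1,1,1,1,1,1,1).

Boundary ∂_2: C_2 → C_1 sends each 2-simplex [p,q,r] to [q,r] − [p,r] + [p,q]. For instance
  ∂DEG = EG − DG + DE,
  ∂DGJ = GJ − DJ + DG.
As a 19×10 matrix over Z this has rank 10, with invariant factors (1,1,1,1,1,1,1,1,1,1).

Now H_k = ker ∂_k / im ∂_{k+1}, so:

  H_0: rank C_0 − rank ∂_1 = 9 − 8 = 1, and the invariant factors of ∂_1 are all 1, so H_0 = Z.
  H_1: rank ker ∂_1 − rank ∂_2 = (19 − 8) − 10 = 1, and the invariant factors of ∂_2 are all 1, so H_1 = Z.
  H_2: rank ker ∂_2 − rank ∂_3 = (10 − 10) − 0 = 0, and there is no ∂_3, so H_2 = 0.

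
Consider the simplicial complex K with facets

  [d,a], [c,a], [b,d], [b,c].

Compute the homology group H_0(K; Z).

Order the vertices as a < b < c < d. Listing each simplex with vertices in this order, K has dimension 1 with simplices:

  0-simplices (4): a, b, c, d
  1-simplices (4): ac, ad, bc, bd

so the chain groups are C_0 ≅ Z^4, C_1 ≅ Z^4.

∂_1: C_1 → C_0 maps an edge to its endpoints' difference, ∂[p,q] = q − p. For instance
  ∂ad = d − a.
This gives a 4×4 integer matrix of rank 3; reducing to Smith normal form yields diagonal entries (1,1,1).

Reading off H_k = ker ∂_k / im ∂_{k+1}:

  H_0: rank C_0 − rank ∂_1 = 4 − 3 = 1, and the invariant factors of ∂_1 are all 1, so H_0 ≅ Z.

H_0 ≅ Z.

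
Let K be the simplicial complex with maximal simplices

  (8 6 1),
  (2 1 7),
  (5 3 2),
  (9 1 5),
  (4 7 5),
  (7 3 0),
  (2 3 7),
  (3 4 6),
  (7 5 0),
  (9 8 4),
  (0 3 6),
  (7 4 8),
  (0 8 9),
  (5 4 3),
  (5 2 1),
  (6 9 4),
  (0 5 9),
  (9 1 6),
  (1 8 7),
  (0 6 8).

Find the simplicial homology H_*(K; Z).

H_0 ≅ Z,  H_1 ≅ Z ⊕ Z/2Z,  H_2 = 0.

Take the total order 0 < 1 < 2 < 3 < 4 < 5 < 6 < 7 < 8 < 9 on the vertex set. Then K (dimension 2) consists of the simplices:

  0-simplices (10): [0], [1], [2], [3], [4], [5], [6], [7], [8], [9]
  1-simplices (30): (30 of them)
  2-simplices (20): (20 of them)

so the chain groups are C_0 ≅ Z^10, C_1 ≅ Z^30, C_2 ≅ Z^20.

The boundary map ∂_1: C_1 → C_0 is given by ∂[p,q] = [q] − [p].
The resulting 10×30 matrix has rank 9, and its Smith normal form has invariant factors (1,1,1,1,1,1,1,1,1).

Boundary ∂_2: C_2 → C_1 sends each 2-simplex [p,q,r] to [q,r] − [p,r] + [p,q]. For instance
  ∂[4,8,9] = [8,9] − [4,9] + [4,8],
  ∂[1,7,8] = [7,8] − [1,8] + [1,7].
The 30×20 boundary matrix has rank 20 and Smith normal form diag(1,1,1,1,1,1,1,1,1,1,1,1,1,1,1,1,1,1,1,2).

Now H_k = ker ∂_k / im ∂_{k+1}, so:

  H_0: rank C_0 − rank ∂_1 = 10 − 9 = 1, and the invariant factors of ∂_1 are all 1, so H_0 = Z.
  H_1: rank ker ∂_1 − rank ∂_2 = (30 − 9) − 20 = 1, and ∂_2 has invariant factor 2 > 1, so H_1 = Z ⊕ Z/2Z.
  H_2: rank ker ∂_2 − rank ∂_3 = (20 − 20) − 0 = 0, and there is no ∂_3, so H_2 = 0.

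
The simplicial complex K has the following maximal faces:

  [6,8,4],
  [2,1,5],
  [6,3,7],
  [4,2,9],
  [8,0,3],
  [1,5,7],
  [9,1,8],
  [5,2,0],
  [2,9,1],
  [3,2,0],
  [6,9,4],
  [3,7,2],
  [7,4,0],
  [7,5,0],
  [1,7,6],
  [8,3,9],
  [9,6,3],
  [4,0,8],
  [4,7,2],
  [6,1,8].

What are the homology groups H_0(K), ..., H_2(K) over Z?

H_0 = Z,  H_1 = Z ⊕ Z/2,  H_2 = 0.

We work with the vertex ordering 0 < 1 < 2 < 3 < 4 < 5 < 6 < 7 < 8 < 9. The simplices of K, each written with vertices in increasing order, are:

  0-simplices (10): [0], [1], [2], [3], [4], [5], [6], [7], [8], [9]
  1-simplices (30): (30 of them)
  2-simplices (20): (20 of them)

giving chain groups C_0 ≅ Z^10, C_1 ≅ Z^30, C_2 ≅ Z^20.

∂_1: C_1 → C_0 maps an edge to its endpoints' difference, ∂[p,q] = q − p. For instance
  ∂[3,8] = [8] − [3].
As a 10×30 matrix over Z this has rank 9, with invariant factors (1,1,1,1,1,1,1,1,1).

The boundary map ∂_2: C_2 → C_1 maps a triangle to the signed sum of its edges. For instance
  ∂[1,2,9] = [2,9] − [1,9] + [1,2],
  ∂[3,6,7] = [6,7] − [3,7] + [3,6].
This gives a 30×20 integer matrix of rank 20; reducing to Smith normal form yields diagonal entries (1,1,1,1,1,1,1,1,1,1,1,1,1,1,1,1,1,1,1,2).

From H_k ≅ ker(∂_k) / im(∂_{k+1}) we obtain:

  H_0: rank C_0 − rank ∂_1 = 10 − 9 = 1, and the invariant factors of ∂_1 are all 1, so H_0 = Z.
  H_1: rank ker ∂_1 − rank ∂_2 = (30 − 9) − 20 = 1, and ∂_2 has invariant factor 2 > 1, so H_1 = Z ⊕ Z/2.
  H_2: rank ker ∂_2 − rank ∂_3 = (20 − 20) − 0 = 0, and there is no ∂_3, so H_2 = 0.

(K is a triangulation of the Klein bottle.)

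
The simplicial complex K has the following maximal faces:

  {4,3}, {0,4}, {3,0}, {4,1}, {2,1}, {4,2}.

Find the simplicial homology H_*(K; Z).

H_0 ≅ Z,  H_1 ≅ Z^2.

Take the total order 0 < 1 < 2 < 3 < 4 on the vertex set. Then K (dimension 1) consists of the simplices:

  0-simplices (5): [0], [1], [2], [3], [4]
  1-simplices (6): [0,3], [0,4], [1,2], [1,4], [2,4], [3,4]

Hence C_0 ≅ Z^5, C_1 ≅ Z^6.

Boundary ∂_1: C_1 → C_0 is given by ∂[p,q] = [q] − [p]. For instance
  ∂[0,3] = [3] − [0].
As a 5×6 matrix over Z this has rank 4, with invariant factors (1,1,1,1).

From H_k ≅ ker(∂_k) / im(∂_{k+1}) we obtain:

  H_0: rank C_0 − rank ∂_1 = 5 − 4 = 1, and the invariant factors of ∂_1 are all 1, so H_0 ≅ Z.
  H_1: rank ker ∂_1 − rank ∂_2 = (6 − 4) − 0 = 2, and there is no ∂_2, so H_1 ≅ Z^2.

As a check, the Euler characteristic is 5 − 6 = -1, which agrees with 1 − 2 = -1.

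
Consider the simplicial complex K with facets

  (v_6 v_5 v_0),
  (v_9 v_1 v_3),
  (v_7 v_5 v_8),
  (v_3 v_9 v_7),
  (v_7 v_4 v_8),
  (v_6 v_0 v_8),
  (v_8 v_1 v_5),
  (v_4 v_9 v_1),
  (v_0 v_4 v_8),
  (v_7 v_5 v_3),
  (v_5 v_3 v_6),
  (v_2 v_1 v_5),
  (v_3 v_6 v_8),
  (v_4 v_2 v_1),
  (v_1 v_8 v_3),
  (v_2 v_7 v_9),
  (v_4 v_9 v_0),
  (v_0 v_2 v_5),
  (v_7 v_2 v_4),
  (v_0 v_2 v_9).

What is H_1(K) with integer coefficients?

Take the total order v_0 < v_1 < v_2 < v_3 < v_4 < v_5 < v_6 < v_7 < v_8 < v_9 on the vertex set. Then K (dimension 2) consists of the simplices:

  0-simplices (10): [v_0], [v_1], [v_2], [v_3], [v_4], [v_5], [v_6], [v_7], [v_8], [v_9]
  1-simplices (30): (30 of them)
  2-simplices (20): (20 of them)

Hence C_0 ≅ Z^10, C_1 ≅ Z^30, C_2 ≅ Z^20.

The boundary map ∂_1: C_1 → C_0 is given by ∂[p,q] = [q] − [p].
The resulting 10×30 matrix has rank 9, and its Smith normal form has invariant factors (1,1,1,1,1,1,1,1,1).

Boundary ∂_2: C_2 → C_1 acts by ∂[p,q,r] = [q,r] − [p,r] + [p,q]. For instance
  ∂[v_0,v_6,v_8] = [v_6,v_8] − [v_0,v_8] + [v_0,v_6],
  ∂[v_4,v_7,v_8] = [v_7,v_8] − [v_4,v_8] + [v_4,v_7].
The 30×20 boundary matrix has rank 20 and Smith normal form diag(1,1,1,1,1,1,1,1,1,1,1,1,1,1,1,1,1,1,1,2).

Computing H_k = (kernel of ∂_k) / (image of ∂_{k+1}):

  H_1: rank ker ∂_1 − rank ∂_2 = (30 − 9) − 20 = 1, and ∂_2 has invariant factor 2 > 1, so H_1 = Z ⊕ Z/2.

H_1 = Z ⊕ Z/2.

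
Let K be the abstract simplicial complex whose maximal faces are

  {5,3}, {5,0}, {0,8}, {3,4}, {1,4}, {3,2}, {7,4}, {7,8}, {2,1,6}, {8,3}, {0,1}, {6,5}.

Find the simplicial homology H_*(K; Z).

We work with the vertex ordering 0 < 1 < 2 < 3 < 4 < 5 < 6 < 7 < 8. The simplices of K, each written with vertices in increasing order, are:

  0-simplices (9): [0], [1], [2], [3], [4], [5], [6], [7], [8]
  1-simplices (14): [0,1], [0,5], [0,8], [1,2], [1,4], [1,6], [2,3], [2,6], [3,4], [3,5], [3,8], [4,7], [5,6], [7,8]
  2-simplices (1): [1,2,6]

Hence C_0 ≅ Z^9, C_1 ≅ Z^14, C_2 ≅ Z^1.

The boundary map ∂_1: C_1 → C_0 sends each edge [p,q] (with p < q) to q − p.
The resulting 9×14 matrix has rank 8, and its Smith normal form has invariant factors (1,1,1,1,1,1,1,1).

∂_2: C_2 → C_1 acts by ∂[p,q,r] = [q,r] − [p,r] + [p,q]. For instance
  ∂[1,2,6] = [2,6] − [1,6] + [1,2].
This gives a 14×1 integer matrix of rank 1; reducing to Smith normal form yields diagonal entries (1).

Now H_k = ker ∂_k / im ∂_{k+1}, so:

  H_0: rank C_0 − rank ∂_1 = 9 − 8 = 1, and the invariant factors of ∂_1 are all 1, so H_0 = Z.
  H_1: rank ker ∂_1 − rank ∂_2 = (14 − 8) − 1 = 5, and the invariant factors of ∂_2 are all 1, so H_1 = Z^5.
  H_2: rank ker ∂_2 − rank ∂_3 = (1 − 1) − 0 = 0, and there is no ∂_3, so H_2 = 0.

H_0 = Z,  H_1 = Z^5,  H_2 = 0.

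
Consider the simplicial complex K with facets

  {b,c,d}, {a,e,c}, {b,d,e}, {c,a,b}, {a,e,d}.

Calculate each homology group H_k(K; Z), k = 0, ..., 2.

H_0 = Z,  H_1 = Z,  H_2 = 0.

Take the total order a < b < c < d < e on the vertex set. Then K (dimension 2) consists of the simplices:

  0-simplices (5): a, b, c, d, e
  1-simplices (10): ab, ac, ad, ae, bc, bd, be, cd, ce, de
  2-simplices (5): abc, ace, ade, bcd, bde

so the chain groups are C_0 ≅ Z^5, C_1 ≅ Z^10, C_2 ≅ Z^5.

∂_1: C_1 → C_0 maps an edge to its endpoints' difference, ∂[p,q] = q − p.
This gives a 5×10 integer matrix of rank 4; reducing to Smith normal form yields diagonal entries (1,1,1,1).

The boundary map ∂_2: C_2 → C_1 maps a triangle to the signed sum of its edges. For instance
  ∂bde = de − be + bd,
  ∂bcd = cd − bd + bc.
As a 10×5 matrix over Z this has rank 5, with invariant factors (1,1,1,1,1).

Reading off H_k = ker ∂_k / im ∂_{k+1}:

  H_0: rank C_0 − rank ∂_1 = 5 − 4 = 1, and the invariant factors of ∂_1 are all 1, so H_0 = Z.
  H_1: rank ker ∂_1 − rank ∂_2 = (10 − 4) − 5 = 1, and the invariant factors of ∂_2 are all 1, so H_1 = Z.
  H_2: rank ker ∂_2 − rank ∂_3 = (5 − 5) − 0 = 0, and there is no ∂_3, so H_2 = 0.

As a check, the Euler characteristic is 5 − 10 + 5 = 0, which agrees with 1 − 1 + 0 = 0.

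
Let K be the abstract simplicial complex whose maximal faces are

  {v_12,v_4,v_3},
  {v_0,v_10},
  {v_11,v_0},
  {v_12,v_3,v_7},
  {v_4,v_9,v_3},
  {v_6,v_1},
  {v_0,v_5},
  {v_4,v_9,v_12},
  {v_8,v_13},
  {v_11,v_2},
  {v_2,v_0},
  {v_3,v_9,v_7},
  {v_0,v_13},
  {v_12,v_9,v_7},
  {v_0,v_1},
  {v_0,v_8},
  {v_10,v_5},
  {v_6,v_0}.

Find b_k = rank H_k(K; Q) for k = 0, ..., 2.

K has 14 vertices, 21 edges, 6 triangles.
rank ∂_0 = 0, rank ∂_1 = 12 ⇒ b_0 = 14 − 0 − 12 = 2; all invariant factors of ∂_1 are 1 so no torsion. So H_0 = Z^2.
rank ∂_1 = 12, rank ∂_2 = 5 ⇒ b_1 = 21 − 12 − 5 = 4; all invariant factors of ∂_2 are 1 so no torsion. So H_1 = Z^4.
rank ∂_2 = 5, rank ∂_3 = 0 ⇒ b_2 = 6 − 5 − 0 = 1. So H_2 = Z.

b_0 = 2, b_1 = 4, b_2 = 1.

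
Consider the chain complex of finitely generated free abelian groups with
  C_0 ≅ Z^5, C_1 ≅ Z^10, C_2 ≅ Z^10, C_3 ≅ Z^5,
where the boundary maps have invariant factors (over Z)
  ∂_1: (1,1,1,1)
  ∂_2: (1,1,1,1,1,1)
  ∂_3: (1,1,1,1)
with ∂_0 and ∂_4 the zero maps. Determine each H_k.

H_0 ≅ Z,  H_1 = 0,  H_2 = 0,  H_3 ≅ Z.

H_0: b_0 = 5 − 0 − 4 = 1; torsion from ∂_1 factors > 1: none. So H_0 ≅ Z.
H_1: b_1 = 10 − 4 − 6 = 0; torsion from ∂_2 factors > 1: none. So H_1 ≅ 0.
H_2: b_2 = 10 − 6 − 4 = 0; torsion from ∂_3 factors > 1: none. So H_2 ≅ 0.
H_3: b_3 = 5 − 4 − 0 = 1; torsion from ∂_4 factors > 1: none. So H_3 ≅ Z.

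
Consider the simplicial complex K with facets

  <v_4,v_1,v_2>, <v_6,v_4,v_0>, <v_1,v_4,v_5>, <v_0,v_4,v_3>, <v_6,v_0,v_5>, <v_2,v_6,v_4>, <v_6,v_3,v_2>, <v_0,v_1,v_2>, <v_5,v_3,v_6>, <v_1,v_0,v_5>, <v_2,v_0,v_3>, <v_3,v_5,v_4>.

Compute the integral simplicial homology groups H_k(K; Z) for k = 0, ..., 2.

Take the total order v_0 < v_1 < v_2 < v_3 < v_4 < v_5 < v_6 on the vertex set. Then K (dimension 2) consists of the simplices:

  0-simplices (7): [v_0], [v_1], [v_2], [v_3], [v_4], [v_5], [v_6]
  1-simplices (18): (18 of them)
  2-simplices (12): (12 of them)

giving chain groups C_0 ≅ Z^7, C_1 ≅ Z^18, C_2 ≅ Z^12.

The boundary map ∂_1: C_1 → C_0 maps an edge to its endpoints' difference, ∂[p,q] = q − p. For instance
  ∂[v_1,v_5] = [v_5] − [v_1].
As a 7×18 matrix over Z this has rank 6, with invariant factors (1,1,1,1,1,1).

Boundary ∂_2: C_2 → C_1 maps a triangle to the signed sum of its edges. For instance
  ∂[v_1,v_4,v_5] = [v_4,v_5] − [v_1,v_5] + [v_1,v_4],
  ∂[v_0,v_2,v_3] = [v_2,v_3] − [v_0,v_3] + [v_0,v_2].
The resulting 18×12 matrix has rank 12, and its Smith normal form has invariant factors (1,1,1,1,1,1,1,1,1,1,1,2).

From H_k ≅ ker(∂_k) / im(∂_{k+1}) we obtain:

  H_0: rank C_0 − rank ∂_1 = 7 − 6 = 1, and the invariant factors of ∂_1 are all 1, so H_0 ≅ Z.
  H_1: rank ker ∂_1 − rank ∂_2 = (18 − 6) − 12 = 0, and ∂_2 has invariant factor 2 > 1, so H_1 ≅ Z_2.
  H_2: rank ker ∂_2 − rank ∂_3 = (12 − 12) − 0 = 0, and there is no ∂_3, so H_2 ≅ 0.

As a check, the Euler characteristic is 7 − 18 + 12 = 1, which agrees with 1 − 0 + 0 = 1.
(K is a triangulation of the real projective plane RP^2.)

H_0 = Z,  H_1 = Z_2,  H_2 = 0.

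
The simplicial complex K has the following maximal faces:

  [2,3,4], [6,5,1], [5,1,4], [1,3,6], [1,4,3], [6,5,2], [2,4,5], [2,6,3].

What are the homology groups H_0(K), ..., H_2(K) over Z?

Order the vertices as 1 < 2 < 3 < 4 < 5 < 6. Listing each simplex with vertices in this order, K has dimension 2 with simplices:

  0-simplices (6): [1], [2], [3], [4], [5], [6]
  1-simplices (12): [1,3], [1,4], [1,5], [1,6], [2,3], [2,4], [2,5], [2,6], [3,4], [3,6], [4,5], [5,6]
  2-simplices (8): [1,3,4], [1,3,6], [1,4,5], [1,5,6], [2,3,4], [2,3,6], [2,4,5], [2,5,6]

so the chain groups are C_0 ≅ Z^6, C_1 ≅ Z^12, C_2 ≅ Z^8.

Boundary ∂_1: C_1 → C_0 maps an edge to its endpoints' difference, ∂[p,q] = q − p. For instance
  ∂[1,5] = [5] − [1].
This gives a 6×12 integer matrix of rank 5; reducing to Smith normal form yields diagonal entries (1,1,1,1,1).

∂_2: C_2 → C_1 sends each 2-simplex [p,q,r] to [q,r] − [p,r] + [p,q]. For instance
  ∂[1,5,6] = [5,6] − [1,6] + [1,5],
  ∂[2,4,5] = [4,5] − [2,5] + [2,4].
As a 12×8 matrix over Z this has rank 7, with invariant factors (1,1,1,1,1,1,1).

From H_k ≅ ker(∂_k) / im(∂_{k+1}) we obtain:

  H_0: rank C_0 − rank ∂_1 = 6 − 5 = 1, and the invariant factors of ∂_1 are all 1, so H_0 ≅ Z.
  H_1: rank ker ∂_1 − rank ∂_2 = (12 − 5) − 7 = 0, and the invariant factors of ∂_2 are all 1, so H_1 ≅ 0.
  H_2: rank ker ∂_2 − rank ∂_3 = (8 − 7) − 0 = 1, and there is no ∂_3, so H_2 ≅ Z.

(K is a triangulation of the 2-sphere S^2.)

H_0 ≅ Z,  H_1 = 0,  H_2 ≅ Z.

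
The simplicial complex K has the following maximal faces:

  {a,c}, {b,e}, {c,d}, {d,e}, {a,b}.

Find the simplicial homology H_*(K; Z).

H_0 ≅ Z,  H_1 ≅ Z.

Take the total order a < b < c < d < e on the vertex set. Then K (dimension 1) consists of the simplices:

  0-simplices (5): a, b, c, d, e
  1-simplices (5): ab, ac, be, cd, de

Hence C_0 ≅ Z^5, C_1 ≅ Z^5.

∂_1: C_1 → C_0 sends each edge [p,q] (with p < q) to q − p.
This gives a 5×5 integer matrix of rank 4; reducing to Smith normal form yields diagonal entries (1,1,1,1).

From H_k ≅ ker(∂_k) / im(∂_{k+1}) we obtain:

  H_0: rank C_0 − rank ∂_1 = 5 − 4 = 1, and the invariant factors of ∂_1 are all 1, so H_0 = Z.
  H_1: rank ker ∂_1 − rank ∂_2 = (5 − 4) − 0 = 1, and there is no ∂_2, so H_1 = Z.

(K is a triangulation of the circle S^1.)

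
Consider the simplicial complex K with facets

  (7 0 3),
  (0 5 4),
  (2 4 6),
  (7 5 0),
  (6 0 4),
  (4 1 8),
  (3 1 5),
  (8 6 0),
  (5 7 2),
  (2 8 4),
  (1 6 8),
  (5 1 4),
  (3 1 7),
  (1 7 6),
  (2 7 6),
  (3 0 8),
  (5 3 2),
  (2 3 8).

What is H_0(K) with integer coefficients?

Order the vertices as 0 < 1 < 2 < 3 < 4 < 5 < 6 < 7 < 8. Listing each simplex with vertices in this order, K has dimension 2 with simplices:

  0-simplices (9): [0], [1], [2], [3], [4], [5], [6], [7], [8]
  1-simplices (27): (27 of them)
  2-simplices (18): [0,3,7], [0,3,8], [0,4,5], [0,4,6], [0,5,7], [0,6,8], [1,3,5], [1,3,7], [1,4,5], [1,4,8], [1,6,7], [1,6,8], [2,3,5], [2,3,8], [2,4,6], [2,4,8], [2,5,7], [2,6,7]

so the chain groups are C_0 ≅ Z^9, C_1 ≅ Z^27, C_2 ≅ Z^18.

∂_1: C_1 → C_0 maps an edge to its endpoints' difference, ∂[p,q] = q − p. For instance
  ∂[2,8] = [8] − [2].
As a 9×27 matrix over Z this has rank 8, with invariant factors (1,1,1,1,1,1,1,1).

∂_2: C_2 → C_1 acts by ∂[p,q,r] = [q,r] − [p,r] + [p,q]. For instance
  ∂[2,4,8] = [4,8] − [2,8] + [2,4],
  ∂[1,6,8] = [6,8] − [1,8] + [1,6].
This gives a 27×18 integer matrix of rank 18; reducing to Smith normal form yields diagonal entries (1,1,1,1,1,1,1,1,1,1,1,1,1,1,1,1,1,2).

From H_k ≅ ker(∂_k) / im(∂_{k+1}) we obtain:

  H_0: rank C_0 − rank ∂_1 = 9 − 8 = 1, and the invariant factors of ∂_1 are all 1, so H_0 ≅ Z.

H_0 = Z.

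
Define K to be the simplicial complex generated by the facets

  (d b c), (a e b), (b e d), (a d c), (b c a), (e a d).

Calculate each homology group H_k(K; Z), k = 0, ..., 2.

H_0 ≅ Z,  H_1 = 0,  H_2 ≅ Z.

We work with the vertex ordering a < b < c < d < e. The simplices of K, each written with vertices in increasing order, are:

  0-simplices (5): a, b, c, d, e
  1-simplices (9): ab, ac, ad, ae, bc, bd, be, cd, de
  2-simplices (6): abc, abe, acd, ade, bcd, bde

Hence C_0 ≅ Z^5, C_1 ≅ Z^9, C_2 ≅ Z^6.

The boundary map ∂_1: C_1 → C_0 is given by ∂[p,q] = [q] − [p]. For instance
  ∂bc = c − b.
The resulting 5×9 matrix has rank 4, and its Smith normal form has invariant factors (1,1,1,1).

∂_2: C_2 → C_1 maps a triangle to the signed sum of its edges. For instance
  ∂bde = de − be + bd,
  ∂ade = de − ae + ad.
As a 9×6 matrix over Z this has rank 5, with invariant factors (1,1,1,1,1).

Now H_k = ker ∂_k / im ∂_{k+1}, so:

  H_0: rank C_0 − rank ∂_1 = 5 − 4 = 1, and the invariant factors of ∂_1 are all 1, so H_0 = Z.
  H_1: rank ker ∂_1 − rank ∂_2 = (9 − 4) − 5 = 0, and the invariant factors of ∂_2 are all 1, so H_1 = 0.
  H_2: rank ker ∂_2 − rank ∂_3 = (6 − 5) − 0 = 1, and there is no ∂_3, so H_2 = Z.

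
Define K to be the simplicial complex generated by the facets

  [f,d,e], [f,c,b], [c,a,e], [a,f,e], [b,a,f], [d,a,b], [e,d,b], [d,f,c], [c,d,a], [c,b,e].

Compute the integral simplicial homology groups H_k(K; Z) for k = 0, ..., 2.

Take the total order a < b < c < d < e < f on the vertex set. Then K (dimension 2) consists of the simplices:

  0-simplices (6): a, b, c, d, e, f
  1-simplices (15): ab, ac, ad, ae, af, bc, bd, be, bf, cd, ce, cf, de, df, ef
  2-simplices (10): abd, abf, acd, ace, aef, bce, bcf, bde, cdf, def

so the chain groups are C_0 ≅ Z^6, C_1 ≅ Z^15, C_2 ≅ Z^10.

∂_1: C_1 → C_0 is given by ∂[p,q] = [q] − [p]. For instance
  ∂ae = e − a.
The 6×15 boundary matrix has rank 5 and Smith normal form diag(1,1,1,1,1).

Boundary ∂_2: C_2 → C_1 maps a triangle to the signed sum of its edges. For instance
  ∂def = ef − df + de,
  ∂bce = ce − be + bc.
The resulting 15×10 matrix has rank 10, and its Smith normal form has invariant factors (1,1,1,1,1,1,1,1,1,2).

Now H_k = ker ∂_k / im ∂_{k+1}, so:

  H_0: rank C_0 − rank ∂_1 = 6 − 5 = 1, and the invariant factors of ∂_1 are all 1, so H_0 = Z.
  H_1: rank ker ∂_1 − rank ∂_2 = (15 − 5) − 10 = 0, and ∂_2 has invariant factor 2 > 1, so H_1 = Z/2.
  H_2: rank ker ∂_2 − rank ∂_3 = (10 − 10) − 0 = 0, and there is no ∂_3, so H_2 = 0.

As a check, the Euler characteristic is 6 − 15 + 10 = 1, which agrees with 1 − 0 + 0 = 1.

H_0 ≅ Z,  H_1 ≅ Z/2,  H_2 = 0.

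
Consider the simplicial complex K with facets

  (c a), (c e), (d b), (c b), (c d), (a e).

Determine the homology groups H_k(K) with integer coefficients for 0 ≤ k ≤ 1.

H_0 = Z,  H_1 = Z^2.

K has 5 vertices, 6 edges.
rank ∂_0 = 0, rank ∂_1 = 4 ⇒ b_0 = 5 − 0 − 4 = 1; all invariant factors of ∂_1 are 1 so no torsion. So H_0 = Z.
rank ∂_1 = 4, rank ∂_2 = 0 ⇒ b_1 = 6 − 4 − 0 = 2. So H_1 = Z^2.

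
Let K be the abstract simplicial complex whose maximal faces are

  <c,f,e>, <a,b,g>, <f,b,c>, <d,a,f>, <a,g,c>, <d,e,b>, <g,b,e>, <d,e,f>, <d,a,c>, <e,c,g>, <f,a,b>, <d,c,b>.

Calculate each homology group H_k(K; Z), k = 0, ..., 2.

Order the vertices as a < b < c < d < e < f < g. Listing each simplex with vertices in this order, K has dimension 2 with simplices:

  0-simplices (7): a, b, c, d, e, f, g
  1-simplices (18): ab, ac, ad, af, ag, bc, bd, be, bf, bg, cd, ce, cf, cg, de, df, ef, eg
  2-simplices (12): abf, abg, acd, acg, adf, bcd, bcf, bde, beg, cef, ceg, def

Hence C_0 ≅ Z^7, C_1 ≅ Z^18, C_2 ≅ Z^12.

∂_1: C_1 → C_0 sends each edge [p,q] (with p < q) to q − p. For instance
  ∂ef = f − e.
This gives a 7×18 integer matrix of rank 6; reducing to Smith normal form yields diagonal entries (1,1,1,1,1,1).

The boundary map ∂_2: C_2 → C_1 sends each 2-simplex [p,q,r] to [q,r] − [p,r] + [p,q]. For instance
  ∂acg = cg − ag + ac,
  ∂abg = bg − ag + ab.
The 18×12 boundary matrix has rank 12 and Smith normal form diag(1,1,1,1,1,1,1,1,1,1,1,2).

Now H_k = ker ∂_k / im ∂_{k+1}, so:

  H_0: rank C_0 − rank ∂_1 = 7 − 6 = 1, and the invariant factors of ∂_1 are all 1, so H_0 = Z.
  H_1: rank ker ∂_1 − rank ∂_2 = (18 − 6) − 12 = 0, and ∂_2 has invariant factor 2 > 1, so H_1 = Z/2.
  H_2: rank ker ∂_2 − rank ∂_3 = (12 − 12) − 0 = 0, and there is no ∂_3, so H_2 = 0.

As a check, the Euler characteristic is 7 − 18 + 12 = 1, which agrees with 1 − 0 + 0 = 1.

H_0 ≅ Z,  H_1 ≅ Z/2,  H_2 = 0.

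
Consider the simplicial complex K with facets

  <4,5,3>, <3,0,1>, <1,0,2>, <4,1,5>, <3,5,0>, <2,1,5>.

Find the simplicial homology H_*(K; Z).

H_0 = Z,  H_1 = Z,  H_2 = 0.

We work with the vertex ordering 0 < 1 < 2 < 3 < 4 < 5. The simplices of K, each written with vertices in increasing order, are:

  0-simplices (6): [0], [1], [2], [3], [4], [5]
  1-simplices (12): [0,1], [0,2], [0,3], [0,5], [1,2], [1,3], [1,4], [1,5], [2,5], [3,4], [3,5], [4,5]
  2-simplices (6): [0,1,2], [0,1,3], [0,3,5], [1,2,5], [1,4,5], [3,4,5]

Hence C_0 ≅ Z^6, C_1 ≅ Z^12, C_2 ≅ Z^6.

∂_1: C_1 → C_0 sends each edge [p,q] (with p < q) to q − p.
As a 6×12 matrix over Z this has rank 5, with invariant factors (1,1,1,1,1).

The boundary map ∂_2: C_2 → C_1 acts by ∂[p,q,r] = [q,r] − [p,r] + [p,q]. For instance
  ∂[0,3,5] = [3,5] − [0,5] + [0,3],
  ∂[1,4,5] = [4,5] − [1,5] + [1,4].
The resulting 12×6 matrix has rank 6, and its Smith normal form has invariant factors (1,1,1,1,1,1).

Computing H_k = (kernel of ∂_k) / (image of ∂_{k+1}):

  H_0: rank C_0 − rank ∂_1 = 6 − 5 = 1, and the invariant factors of ∂_1 are all 1, so H_0 = Z.
  H_1: rank ker ∂_1 − rank ∂_2 = (12 − 5) − 6 = 1, and the invariant factors of ∂_2 are all 1, so H_1 = Z.
  H_2: rank ker ∂_2 − rank ∂_3 = (6 − 6) − 0 = 0, and there is no ∂_3, so H_2 = 0.

As a check, the Euler characteristic is 6 − 12 + 6 = 0, which agrees with 1 − 1 + 0 = 0.
(K is a triangulation of the cylinder S^1 x I.)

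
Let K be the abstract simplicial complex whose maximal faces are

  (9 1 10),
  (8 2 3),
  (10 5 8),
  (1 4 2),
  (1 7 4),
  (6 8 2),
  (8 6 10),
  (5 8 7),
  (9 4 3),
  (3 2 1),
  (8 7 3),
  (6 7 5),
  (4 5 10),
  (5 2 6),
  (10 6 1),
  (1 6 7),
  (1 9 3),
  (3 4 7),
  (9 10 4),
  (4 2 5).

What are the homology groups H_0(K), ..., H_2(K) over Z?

Take the total order 1 < 2 < 3 < 4 < 5 < 6 < 7 < 8 < 9 < 10 on the vertex set. Then K (dimension 2) consists of the simplices:

  0-simplices (10): [1], [2], [3], [4], [5], [6], [7], [8], [9], [10]
  1-simplices (30): (30 of them)
  2-simplices (20): (20 of them)

so the chain groups are C_0 ≅ Z^10, C_1 ≅ Z^30, C_2 ≅ Z^20.

The boundary map ∂_1: C_1 → C_0 maps an edge to its endpoints' difference, ∂[p,q] = q − p. For instance
  ∂[2,6] = [6] − [2].
The resulting 10×30 matrix has rank 9, and its Smith normal form has invariant factors (1,1,1,1,1,1,1,1,1).

∂_2: C_2 → C_1 sends each 2-simplex [p,q,r] to [q,r] − [p,r] + [p,q]. For instance
  ∂[5,7,8] = [7,8] − [5,8] + [5,7],
  ∂[5,6,7] = [6,7] − [5,7] + [5,6].
As a 30×20 matrix over Z this has rank 20, with invariant factors (1,1,1,1,1,1,1,1,1,1,1,1,1,1,1,1,1,1,1,2).

Reading off H_k = ker ∂_k / im ∂_{k+1}:

  H_0: rank C_0 − rank ∂_1 = 10 − 9 = 1, and the invariant factors of ∂_1 are all 1, so H_0 ≅ Z.
  H_1: rank ker ∂_1 − rank ∂_2 = (30 − 9) − 20 = 1, and ∂_2 has invariant factor 2 > 1, so H_1 ≅ Z ⊕ Z/2.
  H_2: rank ker ∂_2 − rank ∂_3 = (20 − 20) − 0 = 0, and there is no ∂_3, so H_2 ≅ 0.

(K is a triangulation of the Klein bottle.)

H_0 ≅ Z,  H_1 ≅ Z ⊕ Z/2,  H_2 = 0.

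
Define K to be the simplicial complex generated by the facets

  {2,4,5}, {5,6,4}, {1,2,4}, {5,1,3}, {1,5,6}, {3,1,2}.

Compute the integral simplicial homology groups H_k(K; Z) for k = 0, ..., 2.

K has 6 vertices, 12 edges, 6 triangles.
rank ∂_0 = 0, rank ∂_1 = 5 ⇒ b_0 = 6 − 0 − 5 = 1; all invariant factors of ∂_1 are 1 so no torsion. So H_0 ≅ Z.
rank ∂_1 = 5, rank ∂_2 = 6 ⇒ b_1 = 12 − 5 − 6 = 1; all invariant factors of ∂_2 are 1 so no torsion. So H_1 ≅ Z.
rank ∂_2 = 6, rank ∂_3 = 0 ⇒ b_2 = 6 − 6 − 0 = 0. So H_2 ≅ 0.

H_0 ≅ Z,  H_1 ≅ Z,  H_2 = 0.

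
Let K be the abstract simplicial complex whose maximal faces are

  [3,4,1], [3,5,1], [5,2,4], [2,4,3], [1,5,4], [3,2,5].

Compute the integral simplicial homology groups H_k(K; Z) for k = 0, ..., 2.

Take the total order 1 < 2 < 3 < 4 < 5 on the vertex set. Then K (dimension 2) consists of the simplices:

  0-simplices (5): [1], [2], [3], [4], [5]
  1-simplices (9): [1,3], [1,4], [1,5], [2,3], [2,4], [2,5], [3,4], [3,5], [4,5]
  2-simplices (6): [1,3,4], [1,3,5], [1,4,5], [2,3,4], [2,3,5], [2,4,5]

so the chain groups are C_0 ≅ Z^5, C_1 ≅ Z^9, C_2 ≅ Z^6.

The boundary map ∂_1: C_1 → C_0 is given by ∂[p,q] = [q] − [p]. For instance
  ∂[4,5] = [5] − [4].
As a 5×9 matrix over Z this has rank 4, with invariant factors (1,1,1,1).

Boundary ∂_2: C_2 → C_1 maps a triangle to the signed sum of its edges. For instance
  ∂[2,3,5] = [3,5] − [2,5] + [2,3],
  ∂[2,3,4] = [3,4] − [2,4] + [2,3].
The resulting 9×6 matrix has rank 5, and its Smith normal form has invariant factors (1,1,1,1,1).

Reading off H_k = ker ∂_k / im ∂_{k+1}:

  H_0: rank C_0 − rank ∂_1 = 5 − 4 = 1, and the invariant factors of ∂_1 are all 1, so H_0 ≅ Z.
  H_1: rank ker ∂_1 − rank ∂_2 = (9 − 4) − 5 = 0, and the invariant factors of ∂_2 are all 1, so H_1 ≅ 0.
  H_2: rank ker ∂_2 − rank ∂_3 = (6 − 5) − 0 = 1, and there is no ∂_3, so H_2 ≅ Z.

(K is a triangulation of the 2-sphere S^2.)

H_0 ≅ Z,  H_1 = 0,  H_2 ≅ Z.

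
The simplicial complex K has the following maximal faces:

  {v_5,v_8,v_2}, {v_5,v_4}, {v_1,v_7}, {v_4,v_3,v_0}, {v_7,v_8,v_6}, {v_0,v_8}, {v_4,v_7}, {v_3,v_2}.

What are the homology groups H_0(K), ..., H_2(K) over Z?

Take the total order v_0 < v_1 < v_2 < v_3 < v_4 < v_5 < v_6 < v_7 < v_8 on the vertex set. Then K (dimension 2) consists of the simplices:

  0-simplices (9): [v_0], [v_1], [v_2], [v_3], [v_4], [v_5], [v_6], [v_7], [v_8]
  1-simplices (14): [v_0,v_3], [v_0,v_4], [v_0,v_8], [v_1,v_7], [v_2,v_3], [v_2,v_5], [v_2,v_8], [v_3,v_4], [v_4,v_5], [v_4,v_7], [v_5,v_8], [v_6,v_7], [v_6,v_8], [v_7,v_8]
  2-simplices (3): [v_0,v_3,v_4], [v_2,v_5,v_8], [v_6,v_7,v_8]

Hence C_0 ≅ Z^9, C_1 ≅ Z^14, C_2 ≅ Z^3.

The boundary map ∂_1: C_1 → C_0 is given by ∂[p,q] = [q] − [p].
As a 9×14 matrix over Z this has rank 8, with invariant factors (1,1,1,1,1,1,1,1).

The boundary map ∂_2: C_2 → C_1 maps a triangle to the signed sum of its edges. For instance
  ∂[v_2,v_5,v_8] = [v_5,v_8] − [v_2,v_8] + [v_2,v_5],
  ∂[v_0,v_3,v_4] = [v_3,v_4] − [v_0,v_4] + [v_0,v_3].
As a 14×3 matrix over Z this has rank 3, with invariant factors (1,1,1).

Reading off H_k = ker ∂_k / im ∂_{k+1}:

  H_0: rank C_0 − rank ∂_1 = 9 − 8 = 1, and the invariant factors of ∂_1 are all 1, so H_0 = Z.
  H_1: rank ker ∂_1 − rank ∂_2 = (14 − 8) − 3 = 3, and the invariant factors of ∂_2 are all 1, so H_1 = Z^3.
  H_2: rank ker ∂_2 − rank ∂_3 = (3 − 3) − 0 = 0, and there is no ∂_3, so H_2 = 0.

H_0 ≅ Z,  H_1 ≅ Z^3,  H_2 = 0.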